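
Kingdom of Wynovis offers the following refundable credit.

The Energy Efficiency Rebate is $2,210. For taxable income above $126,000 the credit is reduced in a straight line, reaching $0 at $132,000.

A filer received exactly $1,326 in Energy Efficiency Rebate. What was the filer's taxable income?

$1,326 is 1,326/2,210 of the full $2,210, so 884/2,210 of the $6,000 range has been used: income = $126,000 + $6,000 × 884/2,210 = $128,400.

$128,400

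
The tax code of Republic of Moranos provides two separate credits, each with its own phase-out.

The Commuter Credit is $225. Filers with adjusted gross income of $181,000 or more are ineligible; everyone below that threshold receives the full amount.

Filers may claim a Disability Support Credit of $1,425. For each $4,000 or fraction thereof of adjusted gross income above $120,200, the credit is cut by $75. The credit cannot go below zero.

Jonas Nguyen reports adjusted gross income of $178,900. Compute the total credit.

Commuter Credit: $178,900 is below the $181,000 cutoff, so the full $225 applies.
Disability Support Credit: income exceeds $120,200 by $58,700, which is 15 full-or-partial $4,000 increments; reduction = 15 × $75 = $1,125, leaving $300.
Total: $225 + $300 = $525.

$525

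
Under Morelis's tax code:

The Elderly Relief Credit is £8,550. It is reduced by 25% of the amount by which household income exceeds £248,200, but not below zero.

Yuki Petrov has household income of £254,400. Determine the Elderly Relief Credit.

Elderly Relief Credit: 25% of the £6,200 excess over £248,200 is £1,550; credit = £8,550 − £1,550 = £7,000.

£7,000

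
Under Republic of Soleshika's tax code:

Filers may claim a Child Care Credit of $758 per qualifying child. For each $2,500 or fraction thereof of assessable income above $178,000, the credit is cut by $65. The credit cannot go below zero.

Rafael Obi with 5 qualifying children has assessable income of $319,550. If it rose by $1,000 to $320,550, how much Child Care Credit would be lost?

At $319,550 — base = 5 × $758 = $3,790. income exceeds $178,000 by $141,550, which is 57 full-or-partial $2,500 increments; reduction = 57 × $65 = $3,705, leaving $85.
At $320,550 — base = 5 × $758 = $3,790. income exceeds $178,000 by $142,550, which is 58 full-or-partial $2,500 increments; reduction = 58 × $65 = $3,770, leaving $20.
Lost: $85 − $20 = $65.

$65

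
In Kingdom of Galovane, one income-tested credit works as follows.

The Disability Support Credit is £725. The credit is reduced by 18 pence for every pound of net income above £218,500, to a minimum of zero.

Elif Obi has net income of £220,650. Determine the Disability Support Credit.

£338

Disability Support Credit: 18% of the £2,150 excess over £218,500 is £387; credit = £725 − £387 = £338.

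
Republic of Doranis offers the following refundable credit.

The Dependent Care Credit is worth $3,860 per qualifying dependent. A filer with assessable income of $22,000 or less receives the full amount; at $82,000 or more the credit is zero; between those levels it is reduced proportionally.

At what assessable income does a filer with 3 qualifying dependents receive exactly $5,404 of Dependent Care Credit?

Full credit = 3 × $3,860 = $11,580.
$5,404 is 5,404/11,580 of the full $11,580, so 6,176/11,580 of the $60,000 range has been used: income = $22,000 + $60,000 × 6,176/11,580 = $54,000.

$54,000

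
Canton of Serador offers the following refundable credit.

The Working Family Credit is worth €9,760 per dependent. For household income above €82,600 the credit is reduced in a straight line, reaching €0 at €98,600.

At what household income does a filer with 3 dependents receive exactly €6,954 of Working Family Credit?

€94,800

Full credit = 3 × €9,760 = €29,280.
€6,954 is 6,954/29,280 of the full €29,280, so 22,326/29,280 of the €16,000 range has been used: income = €82,600 + €16,000 × 22,326/29,280 = €94,800.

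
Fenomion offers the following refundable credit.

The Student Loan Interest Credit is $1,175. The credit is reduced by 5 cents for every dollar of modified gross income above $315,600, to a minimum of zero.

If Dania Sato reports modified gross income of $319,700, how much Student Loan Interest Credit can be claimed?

$970

Student Loan Interest Credit: 5% of the $4,100 excess over $315,600 is $205; credit = $1,175 − $205 = $970.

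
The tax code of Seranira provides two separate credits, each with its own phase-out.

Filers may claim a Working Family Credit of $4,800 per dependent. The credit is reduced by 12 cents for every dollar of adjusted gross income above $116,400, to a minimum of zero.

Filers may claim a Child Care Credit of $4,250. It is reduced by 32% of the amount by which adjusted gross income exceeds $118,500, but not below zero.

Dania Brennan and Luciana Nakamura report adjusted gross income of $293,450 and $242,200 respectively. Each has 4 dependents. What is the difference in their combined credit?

Dania ($293,450): Working Family Credit: base = 4 × $4,800 = $19,200. 12% of the $177,050 excess over $116,400 is $21,246 ≥ base, so the credit is $0. Child Care Credit: 32% of the $174,950 excess over $118,500 is $55,984 ≥ base, so the credit is $0. total $0 + $0 = $0
Luciana ($242,200): Working Family Credit: base = 4 × $4,800 = $19,200. 12% of the $125,800 excess over $116,400 is $15,096; credit = $19,200 − $15,096 = $4,104. Child Care Credit: 32% of the $123,700 excess over $118,500 is $39,584 ≥ base, so the credit is $0. total $4,104 + $0 = $4,104
Difference: |$0 − $4,104| = $4,104.

$4,104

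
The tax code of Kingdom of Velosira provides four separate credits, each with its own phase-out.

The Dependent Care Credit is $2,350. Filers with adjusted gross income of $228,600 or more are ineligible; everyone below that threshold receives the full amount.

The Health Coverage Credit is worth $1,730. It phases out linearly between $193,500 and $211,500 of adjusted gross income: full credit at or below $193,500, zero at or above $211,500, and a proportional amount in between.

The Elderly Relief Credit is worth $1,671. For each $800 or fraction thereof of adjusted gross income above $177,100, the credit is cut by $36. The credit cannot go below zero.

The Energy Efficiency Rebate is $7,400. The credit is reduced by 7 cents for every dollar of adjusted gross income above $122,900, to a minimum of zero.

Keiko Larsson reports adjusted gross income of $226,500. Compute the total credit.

$2,498

Dependent Care Credit: $226,500 is below the $228,600 cutoff, so the full $2,350 applies.
Health Coverage Credit: $226,500 is at or above $211,500, so the credit is $0.
Elderly Relief Credit: income exceeds $177,100 by $49,400 → 62 increments × $36 = $2,232 ≥ base, so the credit is $0.
Energy Efficiency Rebate: 7% of the $103,600 excess over $122,900 is $7,252; credit = $7,400 − $7,252 = $148.
Total: $2,350 + $0 + $0 + $148 = $2,498.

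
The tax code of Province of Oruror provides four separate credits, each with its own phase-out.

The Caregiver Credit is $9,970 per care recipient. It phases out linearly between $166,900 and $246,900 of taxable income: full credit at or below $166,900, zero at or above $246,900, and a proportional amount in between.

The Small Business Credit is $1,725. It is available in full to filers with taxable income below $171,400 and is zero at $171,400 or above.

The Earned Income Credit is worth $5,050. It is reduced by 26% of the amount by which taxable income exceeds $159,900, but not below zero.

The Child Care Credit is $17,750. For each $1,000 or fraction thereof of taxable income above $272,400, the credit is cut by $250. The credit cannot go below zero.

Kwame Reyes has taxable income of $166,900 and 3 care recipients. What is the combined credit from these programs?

$52,615

Caregiver Credit: base = 3 × $9,970 = $29,910. $166,900 is at or below the $166,900 threshold, so the full $29,910 applies.
Small Business Credit: $166,900 is below the $171,400 cutoff, so the full $1,725 applies.
Earned Income Credit: 26% of the $7,000 excess over $159,900 is $1,820; credit = $5,050 − $1,820 = $3,230.
Child Care Credit: $166,900 is at or below the $272,400 threshold, so the full $17,750 applies.
Total: $29,910 + $1,725 + $3,230 + $17,750 = $52,615.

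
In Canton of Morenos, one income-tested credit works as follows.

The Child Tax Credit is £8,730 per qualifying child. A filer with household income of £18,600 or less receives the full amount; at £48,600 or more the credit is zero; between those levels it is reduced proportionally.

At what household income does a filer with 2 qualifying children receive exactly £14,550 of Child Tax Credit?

£23,600

Full credit = 2 × £8,730 = £17,460.
£14,550 is 14,550/17,460 of the full £17,460, so 2,910/17,460 of the £30,000 range has been used: income = £18,600 + £30,000 × 2,910/17,460 = £23,600.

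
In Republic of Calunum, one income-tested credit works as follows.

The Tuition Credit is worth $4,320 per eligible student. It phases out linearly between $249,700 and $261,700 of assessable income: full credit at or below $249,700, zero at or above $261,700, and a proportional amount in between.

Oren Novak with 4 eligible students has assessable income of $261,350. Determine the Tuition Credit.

$504

Tuition Credit: base = 4 × $4,320 = $17,280. $261,350 is $11,650 into a $12,000 phase-out range, leaving 350/12,000 of the credit: $17,280 × 350/12,000 = $504.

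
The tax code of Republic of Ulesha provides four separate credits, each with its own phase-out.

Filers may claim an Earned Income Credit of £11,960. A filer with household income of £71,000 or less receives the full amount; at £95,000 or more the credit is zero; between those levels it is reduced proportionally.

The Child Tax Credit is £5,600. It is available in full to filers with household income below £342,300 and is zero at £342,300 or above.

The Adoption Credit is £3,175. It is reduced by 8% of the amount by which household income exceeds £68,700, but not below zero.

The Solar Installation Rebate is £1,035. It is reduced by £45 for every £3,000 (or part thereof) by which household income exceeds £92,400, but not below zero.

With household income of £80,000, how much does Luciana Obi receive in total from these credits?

Earned Income Credit: £80,000 is £9,000 into a £24,000 phase-out range, leaving 15,000/24,000 of the credit: £11,960 × 15,000/24,000 = £7,475.
Child Tax Credit: £80,000 is below the £342,300 cutoff, so the full £5,600 applies.
Adoption Credit: 8% of the £11,300 excess over £68,700 is £904; credit = £3,175 − £904 = £2,271.
Solar Installation Rebate: £80,000 is at or below the £92,400 threshold, so the full £1,035 applies.
Total: £7,475 + £5,600 + £2,271 + £1,035 = £16,381.

£16,381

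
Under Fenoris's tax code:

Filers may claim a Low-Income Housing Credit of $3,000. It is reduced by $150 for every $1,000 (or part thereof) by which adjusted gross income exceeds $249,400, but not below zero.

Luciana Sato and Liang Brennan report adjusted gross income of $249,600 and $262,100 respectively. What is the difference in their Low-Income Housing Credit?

Luciana ($249,600): Low-Income Housing Credit: income exceeds $249,400 by $200, which is 1 full-or-partial $1,000 increment; reduction = 1 × $150 = $150, leaving $2,850.
Liang ($262,100): Low-Income Housing Credit: income exceeds $249,400 by $12,700, which is 13 full-or-partial $1,000 increments; reduction = 13 × $150 = $1,950, leaving $1,050.
Difference: |$2,850 − $1,050| = $1,800.

$1,800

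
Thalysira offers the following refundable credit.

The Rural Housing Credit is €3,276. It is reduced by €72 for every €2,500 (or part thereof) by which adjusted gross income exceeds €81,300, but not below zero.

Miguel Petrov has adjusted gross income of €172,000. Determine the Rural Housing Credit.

€612

Rural Housing Credit: income exceeds €81,300 by €90,700, which is 37 full-or-partial €2,500 increments; reduction = 37 × €72 = €2,664, leaving €612.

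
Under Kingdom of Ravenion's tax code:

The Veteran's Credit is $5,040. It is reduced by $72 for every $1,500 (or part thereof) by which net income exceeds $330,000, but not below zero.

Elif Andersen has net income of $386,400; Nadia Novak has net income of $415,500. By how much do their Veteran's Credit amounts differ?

$1,368

Elif ($386,400): Veteran's Credit: income exceeds $330,000 by $56,400, which is 38 full-or-partial $1,500 increments; reduction = 38 × $72 = $2,736, leaving $2,304.
Nadia ($415,500): Veteran's Credit: income exceeds $330,000 by $85,500, which is 57 full-or-partial $1,500 increments; reduction = 57 × $72 = $4,104, leaving $936.
Difference: |$2,304 − $936| = $1,368.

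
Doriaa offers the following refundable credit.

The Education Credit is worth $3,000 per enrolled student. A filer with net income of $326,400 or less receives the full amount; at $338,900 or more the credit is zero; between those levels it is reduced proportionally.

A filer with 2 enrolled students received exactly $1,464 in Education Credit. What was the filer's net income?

Full credit = 2 × $3,000 = $6,000.
$1,464 is 1,464/6,000 of the full $6,000, so 4,536/6,000 of the $12,500 range has been used: income = $326,400 + $12,500 × 4,536/6,000 = $335,850.

$335,850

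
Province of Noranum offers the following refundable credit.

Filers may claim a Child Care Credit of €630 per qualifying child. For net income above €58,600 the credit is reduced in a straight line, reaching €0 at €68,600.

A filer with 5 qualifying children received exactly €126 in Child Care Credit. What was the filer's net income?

€68,200

Full credit = 5 × €630 = €3,150.
€126 is 126/3,150 of the full €3,150, so 3,024/3,150 of the €10,000 range has been used: income = €58,600 + €10,000 × 3,024/3,150 = €68,200.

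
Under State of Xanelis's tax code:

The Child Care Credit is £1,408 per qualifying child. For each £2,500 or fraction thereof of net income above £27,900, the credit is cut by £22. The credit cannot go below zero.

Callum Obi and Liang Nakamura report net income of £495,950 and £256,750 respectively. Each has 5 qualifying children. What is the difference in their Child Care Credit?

Callum (£495,950): Child Care Credit: base = 5 × £1,408 = £7,040. income exceeds £27,900 by £468,050, which is 188 full-or-partial £2,500 increments; reduction = 188 × £22 = £4,136, leaving £2,904.
Liang (£256,750): Child Care Credit: base = 5 × £1,408 = £7,040. income exceeds £27,900 by £228,850, which is 92 full-or-partial £2,500 increments; reduction = 92 × £22 = £2,024, leaving £5,016.
Difference: |£2,904 − £5,016| = £2,112.

£2,112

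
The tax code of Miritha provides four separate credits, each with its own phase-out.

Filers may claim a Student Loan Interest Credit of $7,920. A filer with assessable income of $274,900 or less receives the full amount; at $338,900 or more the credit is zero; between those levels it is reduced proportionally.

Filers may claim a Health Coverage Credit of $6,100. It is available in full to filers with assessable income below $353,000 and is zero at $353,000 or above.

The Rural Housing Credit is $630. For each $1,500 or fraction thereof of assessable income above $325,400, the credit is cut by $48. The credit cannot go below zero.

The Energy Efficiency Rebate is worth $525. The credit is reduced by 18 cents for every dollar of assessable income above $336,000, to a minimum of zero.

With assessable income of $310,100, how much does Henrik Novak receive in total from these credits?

Student Loan Interest Credit: $310,100 is $35,200 into a $64,000 phase-out range, leaving 28,800/64,000 of the credit: $7,920 × 28,800/64,000 = $3,564.
Health Coverage Credit: $310,100 is below the $353,000 cutoff, so the full $6,100 applies.
Rural Housing Credit: $310,100 is at or below the $325,400 threshold, so the full $630 applies.
Energy Efficiency Rebate: $310,100 is at or below the $336,000 threshold, so the full $525 applies.
Total: $3,564 + $6,100 + $630 + $525 = $10,819.

$10,819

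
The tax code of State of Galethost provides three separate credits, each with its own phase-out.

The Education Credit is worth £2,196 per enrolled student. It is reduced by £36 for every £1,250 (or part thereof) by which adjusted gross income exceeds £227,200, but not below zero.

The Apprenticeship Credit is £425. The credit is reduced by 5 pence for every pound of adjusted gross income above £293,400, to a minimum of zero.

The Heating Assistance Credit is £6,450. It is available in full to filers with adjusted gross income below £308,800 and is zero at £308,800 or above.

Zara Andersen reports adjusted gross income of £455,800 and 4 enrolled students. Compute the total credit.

£2,196

Education Credit: base = 4 × £2,196 = £8,784. income exceeds £227,200 by £228,600, which is 183 full-or-partial £1,250 increments; reduction = 183 × £36 = £6,588, leaving £2,196.
Apprenticeship Credit: 5% of the £162,400 excess over £293,400 is £8,120 ≥ base, so the credit is £0.
Heating Assistance Credit: £455,800 meets or exceeds the £308,800 cutoff, so the credit is £0.
Total: £2,196 + £0 + £0 = £2,196.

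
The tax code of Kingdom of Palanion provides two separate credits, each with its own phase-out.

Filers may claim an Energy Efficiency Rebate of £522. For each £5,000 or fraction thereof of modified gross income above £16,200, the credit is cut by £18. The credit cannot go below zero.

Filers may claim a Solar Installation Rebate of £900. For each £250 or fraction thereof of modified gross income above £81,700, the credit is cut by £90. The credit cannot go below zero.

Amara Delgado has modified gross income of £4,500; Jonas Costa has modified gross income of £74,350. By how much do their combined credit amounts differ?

Amara (£4,500): Energy Efficiency Rebate: £4,500 is at or below the £16,200 threshold, so the full £522 applies. Solar Installation Rebate: £4,500 is at or below the £81,700 threshold, so the full £900 applies. total £522 + £900 = £1,422
Jonas (£74,350): Energy Efficiency Rebate: income exceeds £16,200 by £58,150, which is 12 full-or-partial £5,000 increments; reduction = 12 × £18 = £216, leaving £306. Solar Installation Rebate: £74,350 is at or below the £81,700 threshold, so the full £900 applies. total £306 + £900 = £1,206
Difference: |£1,422 − £1,206| = £216.

£216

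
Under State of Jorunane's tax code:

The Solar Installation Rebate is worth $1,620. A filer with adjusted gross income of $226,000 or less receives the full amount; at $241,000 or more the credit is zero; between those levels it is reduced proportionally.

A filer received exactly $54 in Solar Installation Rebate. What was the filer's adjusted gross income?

$54 is 54/1,620 of the full $1,620, so 1,566/1,620 of the $15,000 range has been used: income = $226,000 + $15,000 × 1,566/1,620 = $240,500.

$240,500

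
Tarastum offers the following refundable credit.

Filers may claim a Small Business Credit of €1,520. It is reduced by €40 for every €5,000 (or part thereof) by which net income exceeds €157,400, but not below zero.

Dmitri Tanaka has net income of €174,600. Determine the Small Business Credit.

€1,360

Small Business Credit: income exceeds €157,400 by €17,200, which is 4 full-or-partial €5,000 increments; reduction = 4 × €40 = €160, leaving €1,360.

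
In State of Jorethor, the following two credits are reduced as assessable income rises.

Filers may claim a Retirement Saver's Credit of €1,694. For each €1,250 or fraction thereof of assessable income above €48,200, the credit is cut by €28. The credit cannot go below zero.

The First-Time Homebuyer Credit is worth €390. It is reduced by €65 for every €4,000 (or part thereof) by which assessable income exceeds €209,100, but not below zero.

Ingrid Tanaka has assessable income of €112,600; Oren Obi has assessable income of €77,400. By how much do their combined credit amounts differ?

€784

Ingrid (€112,600): Retirement Saver's Credit: income exceeds €48,200 by €64,400, which is 52 full-or-partial €1,250 increments; reduction = 52 × €28 = €1,456, leaving €238. First-Time Homebuyer Credit: €112,600 is at or below the €209,100 threshold, so the full €390 applies. total €238 + €390 = €628
Oren (€77,400): Retirement Saver's Credit: income exceeds €48,200 by €29,200, which is 24 full-or-partial €1,250 increments; reduction = 24 × €28 = €672, leaving €1,022. First-Time Homebuyer Credit: €77,400 is at or below the €209,100 threshold, so the full €390 applies. total €1,022 + €390 = €1,412
Difference: |€628 − €1,412| = €784.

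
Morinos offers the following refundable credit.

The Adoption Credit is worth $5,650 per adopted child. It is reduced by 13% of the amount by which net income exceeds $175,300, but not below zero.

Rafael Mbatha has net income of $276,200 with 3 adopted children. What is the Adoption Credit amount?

Adoption Credit: base = 3 × $5,650 = $16,950. 13% of the $100,900 excess over $175,300 is $13,117; credit = $16,950 − $13,117 = $3,833.

$3,833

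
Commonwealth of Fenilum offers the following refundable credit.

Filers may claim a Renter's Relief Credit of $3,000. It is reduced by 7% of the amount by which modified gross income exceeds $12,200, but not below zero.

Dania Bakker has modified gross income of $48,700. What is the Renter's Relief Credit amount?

Renter's Relief Credit: 7% of the $36,500 excess over $12,200 is $2,555; credit = $3,000 − $2,555 = $445.

$445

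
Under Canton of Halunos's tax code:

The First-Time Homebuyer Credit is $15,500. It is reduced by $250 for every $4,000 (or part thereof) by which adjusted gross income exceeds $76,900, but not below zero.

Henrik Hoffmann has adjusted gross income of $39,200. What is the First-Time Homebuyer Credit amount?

First-Time Homebuyer Credit: $39,200 is at or below the $76,900 threshold, so the full $15,500 applies.

$15,500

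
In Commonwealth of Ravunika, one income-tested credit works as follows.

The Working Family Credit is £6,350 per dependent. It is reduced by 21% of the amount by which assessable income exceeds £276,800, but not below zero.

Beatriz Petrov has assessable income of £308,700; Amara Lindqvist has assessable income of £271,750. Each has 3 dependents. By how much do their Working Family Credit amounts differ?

Beatriz (£308,700): Working Family Credit: base = 3 × £6,350 = £19,050. 21% of the £31,900 excess over £276,800 is £6,699; credit = £19,050 − £6,699 = £12,351.
Amara (£271,750): Working Family Credit: base = 3 × £6,350 = £19,050. £271,750 is at or below the £276,800 threshold, so the full £19,050 applies.
Difference: |£12,351 − £19,050| = £6,699.

£6,699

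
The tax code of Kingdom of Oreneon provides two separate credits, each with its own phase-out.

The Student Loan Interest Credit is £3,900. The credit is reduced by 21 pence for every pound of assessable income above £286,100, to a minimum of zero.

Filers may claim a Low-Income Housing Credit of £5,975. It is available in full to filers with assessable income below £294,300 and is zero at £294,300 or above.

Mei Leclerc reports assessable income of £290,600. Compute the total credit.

£8,930

Student Loan Interest Credit: 21% of the £4,500 excess over £286,100 is £945; credit = £3,900 − £945 = £2,955.
Low-Income Housing Credit: £290,600 is below the £294,300 cutoff, so the full £5,975 applies.
Total: £2,955 + £5,975 = £8,930.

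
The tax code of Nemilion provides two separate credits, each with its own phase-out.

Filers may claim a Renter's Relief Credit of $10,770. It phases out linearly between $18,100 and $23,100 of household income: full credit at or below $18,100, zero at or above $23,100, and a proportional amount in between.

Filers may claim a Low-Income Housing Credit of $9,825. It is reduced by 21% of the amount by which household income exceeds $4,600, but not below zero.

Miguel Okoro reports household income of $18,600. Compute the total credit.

$16,578

Renter's Relief Credit: $18,600 is $500 into a $5,000 phase-out range, leaving 4,500/5,000 of the credit: $10,770 × 4,500/5,000 = $9,693.
Low-Income Housing Credit: 21% of the $14,000 excess over $4,600 is $2,940; credit = $9,825 − $2,940 = $6,885.
Total: $9,693 + $6,885 = $16,578.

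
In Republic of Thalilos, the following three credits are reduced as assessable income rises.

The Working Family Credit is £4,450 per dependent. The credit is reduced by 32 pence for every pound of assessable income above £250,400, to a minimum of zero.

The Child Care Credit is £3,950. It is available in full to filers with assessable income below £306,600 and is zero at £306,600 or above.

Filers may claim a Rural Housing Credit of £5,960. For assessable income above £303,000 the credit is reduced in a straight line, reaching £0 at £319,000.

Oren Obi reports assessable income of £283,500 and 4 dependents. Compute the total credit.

£17,118

Working Family Credit: base = 4 × £4,450 = £17,800. 32% of the £33,100 excess over £250,400 is £10,592; credit = £17,800 − £10,592 = £7,208.
Child Care Credit: £283,500 is below the £306,600 cutoff, so the full £3,950 applies.
Rural Housing Credit: £283,500 is at or below the £303,000 threshold, so the full £5,960 applies.
Total: £7,208 + £3,950 + £5,960 = £17,118.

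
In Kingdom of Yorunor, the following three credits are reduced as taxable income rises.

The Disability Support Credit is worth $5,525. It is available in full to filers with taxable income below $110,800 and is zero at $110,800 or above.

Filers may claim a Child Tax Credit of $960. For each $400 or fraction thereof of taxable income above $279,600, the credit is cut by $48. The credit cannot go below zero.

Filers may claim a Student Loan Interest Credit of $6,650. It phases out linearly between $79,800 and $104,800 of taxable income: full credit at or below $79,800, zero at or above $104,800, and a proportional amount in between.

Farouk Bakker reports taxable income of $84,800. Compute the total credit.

Disability Support Credit: $84,800 is below the $110,800 cutoff, so the full $5,525 applies.
Child Tax Credit: $84,800 is at or below the $279,600 threshold, so the full $960 applies.
Student Loan Interest Credit: $84,800 is $5,000 into a $25,000 phase-out range, leaving 20,000/25,000 of the credit: $6,650 × 20,000/25,000 = $5,320.
Total: $5,525 + $960 + $5,320 = $11,805.

$11,805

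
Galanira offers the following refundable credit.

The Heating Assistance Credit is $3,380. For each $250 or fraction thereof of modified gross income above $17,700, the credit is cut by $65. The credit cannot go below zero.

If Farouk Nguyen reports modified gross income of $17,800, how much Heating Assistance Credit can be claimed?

$3,315

Heating Assistance Credit: income exceeds $17,700 by $100, which is 1 full-or-partial $250 increment; reduction = 1 × $65 = $65, leaving $3,315.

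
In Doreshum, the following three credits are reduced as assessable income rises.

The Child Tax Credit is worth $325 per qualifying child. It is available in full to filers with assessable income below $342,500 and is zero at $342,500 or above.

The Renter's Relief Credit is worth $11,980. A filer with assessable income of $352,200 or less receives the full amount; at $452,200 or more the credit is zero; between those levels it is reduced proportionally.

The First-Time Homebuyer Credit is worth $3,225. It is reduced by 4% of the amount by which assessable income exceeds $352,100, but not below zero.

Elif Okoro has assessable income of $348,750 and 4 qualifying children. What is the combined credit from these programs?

Child Tax Credit: base = 4 × $325 = $1,300. $348,750 meets or exceeds the $342,500 cutoff, so the credit is $0.
Renter's Relief Credit: $348,750 is at or below the $352,200 threshold, so the full $11,980 applies.
First-Time Homebuyer Credit: $348,750 is at or below the $352,100 threshold, so the full $3,225 applies.
Total: $0 + $11,980 + $3,225 = $15,205.

$15,205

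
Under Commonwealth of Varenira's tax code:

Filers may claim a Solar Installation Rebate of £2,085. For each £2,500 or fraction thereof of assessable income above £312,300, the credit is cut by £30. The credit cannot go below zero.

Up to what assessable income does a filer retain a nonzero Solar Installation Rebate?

After 69 increments the reduction is 69 × £30 = £2,070, leaving £15; one more increment wipes it out. Increment 69 ends at excess 69 × £2,500 = £172,500, so the highest qualifying income is £312,300 + £172,500 = £484,800.

£484,800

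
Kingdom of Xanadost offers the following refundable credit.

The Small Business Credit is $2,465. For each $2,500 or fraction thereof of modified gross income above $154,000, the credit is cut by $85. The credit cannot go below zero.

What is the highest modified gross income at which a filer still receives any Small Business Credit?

$224,000

After 28 increments the reduction is 28 × $85 = $2,380, leaving $85; one more increment wipes it out. Increment 28 ends at excess 28 × $2,500 = $70,000, so the highest qualifying income is $154,000 + $70,000 = $224,000.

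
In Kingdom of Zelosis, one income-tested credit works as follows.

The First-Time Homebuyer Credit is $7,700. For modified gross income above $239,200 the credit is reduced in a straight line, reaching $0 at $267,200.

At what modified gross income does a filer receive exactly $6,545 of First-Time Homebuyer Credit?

$243,400

$6,545 is 6,545/7,700 of the full $7,700, so 1,155/7,700 of the $28,000 range has been used: income = $239,200 + $28,000 × 1,155/7,700 = $243,400.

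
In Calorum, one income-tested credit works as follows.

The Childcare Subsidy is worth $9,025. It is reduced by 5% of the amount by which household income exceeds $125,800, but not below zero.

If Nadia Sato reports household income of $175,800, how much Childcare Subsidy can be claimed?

$6,525

Childcare Subsidy: 5% of the $50,000 excess over $125,800 is $2,500; credit = $9,025 − $2,500 = $6,525.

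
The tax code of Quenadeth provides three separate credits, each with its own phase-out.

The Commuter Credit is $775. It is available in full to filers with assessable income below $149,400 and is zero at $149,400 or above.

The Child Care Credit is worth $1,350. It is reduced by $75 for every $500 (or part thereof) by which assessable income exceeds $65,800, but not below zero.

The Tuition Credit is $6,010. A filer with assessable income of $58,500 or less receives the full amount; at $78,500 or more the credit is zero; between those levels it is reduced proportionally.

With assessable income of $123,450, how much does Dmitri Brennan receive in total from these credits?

Commuter Credit: $123,450 is below the $149,400 cutoff, so the full $775 applies.
Child Care Credit: income exceeds $65,800 by $57,650 → 116 increments × $75 = $8,700 ≥ base, so the credit is $0.
Tuition Credit: $123,450 is at or above $78,500, so the credit is $0.
Total: $775 + $0 + $0 = $775.

$775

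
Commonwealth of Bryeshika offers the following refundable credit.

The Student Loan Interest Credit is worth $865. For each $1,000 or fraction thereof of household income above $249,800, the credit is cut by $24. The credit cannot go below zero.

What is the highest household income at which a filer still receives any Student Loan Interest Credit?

$285,800

After 36 increments the reduction is 36 × $24 = $864, leaving $1; one more increment wipes it out. Increment 36 ends at excess 36 × $1,000 = $36,000, so the highest qualifying income is $249,800 + $36,000 = $285,800.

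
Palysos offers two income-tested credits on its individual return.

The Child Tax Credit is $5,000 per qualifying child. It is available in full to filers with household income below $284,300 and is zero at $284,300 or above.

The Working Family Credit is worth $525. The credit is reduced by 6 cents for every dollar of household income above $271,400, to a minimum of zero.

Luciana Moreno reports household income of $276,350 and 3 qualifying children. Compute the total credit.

$15,228

Child Tax Credit: base = 3 × $5,000 = $15,000. $276,350 is below the $284,300 cutoff, so the full $15,000 applies.
Working Family Credit: 6% of the $4,950 excess over $271,400 is $297; credit = $525 − $297 = $228.
Total: $15,000 + $228 = $15,228.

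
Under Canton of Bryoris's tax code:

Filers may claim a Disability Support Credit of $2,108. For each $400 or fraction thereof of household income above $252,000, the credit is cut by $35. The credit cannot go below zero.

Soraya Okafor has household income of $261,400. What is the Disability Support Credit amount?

$1,268

Disability Support Credit: income exceeds $252,000 by $9,400, which is 24 full-or-partial $400 increments; reduction = 24 × $35 = $840, leaving $1,268.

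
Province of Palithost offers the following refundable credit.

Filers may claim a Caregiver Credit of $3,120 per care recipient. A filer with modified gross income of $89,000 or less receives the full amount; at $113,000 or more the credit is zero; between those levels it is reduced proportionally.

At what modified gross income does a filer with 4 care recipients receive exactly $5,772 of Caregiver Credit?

Full credit = 4 × $3,120 = $12,480.
$5,772 is 5,772/12,480 of the full $12,480, so 6,708/12,480 of the $24,000 range has been used: income = $89,000 + $24,000 × 6,708/12,480 = $101,900.

$101,900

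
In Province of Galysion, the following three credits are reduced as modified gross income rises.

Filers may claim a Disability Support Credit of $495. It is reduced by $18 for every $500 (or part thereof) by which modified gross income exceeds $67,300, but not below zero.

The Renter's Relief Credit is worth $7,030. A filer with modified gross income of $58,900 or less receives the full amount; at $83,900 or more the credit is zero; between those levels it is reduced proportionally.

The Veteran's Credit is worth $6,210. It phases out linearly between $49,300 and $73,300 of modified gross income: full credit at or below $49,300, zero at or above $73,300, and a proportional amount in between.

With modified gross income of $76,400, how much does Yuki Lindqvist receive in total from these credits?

Disability Support Credit: income exceeds $67,300 by $9,100, which is 19 full-or-partial $500 increments; reduction = 19 × $18 = $342, leaving $153.
Renter's Relief Credit: $76,400 is $17,500 into a $25,000 phase-out range, leaving 7,500/25,000 of the credit: $7,030 × 7,500/25,000 = $2,109.
Veteran's Credit: $76,400 is at or above $73,300, so the credit is $0.
Total: $153 + $2,109 + $0 = $2,262.

$2,262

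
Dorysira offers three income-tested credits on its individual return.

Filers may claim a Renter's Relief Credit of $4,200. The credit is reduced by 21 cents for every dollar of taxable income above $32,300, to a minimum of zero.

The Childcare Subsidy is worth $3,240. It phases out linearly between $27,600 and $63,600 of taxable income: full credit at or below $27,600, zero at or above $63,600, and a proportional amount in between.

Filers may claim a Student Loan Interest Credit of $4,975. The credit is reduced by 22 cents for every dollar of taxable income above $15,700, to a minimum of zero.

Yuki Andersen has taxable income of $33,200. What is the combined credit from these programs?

Renter's Relief Credit: 21% of the $900 excess over $32,300 is $189; credit = $4,200 − $189 = $4,011.
Childcare Subsidy: $33,200 is $5,600 into a $36,000 phase-out range, leaving 30,400/36,000 of the credit: $3,240 × 30,400/36,000 = $2,736.
Student Loan Interest Credit: 22% of the $17,500 excess over $15,700 is $3,850; credit = $4,975 − $3,850 = $1,125.
Total: $4,011 + $2,736 + $1,125 = $7,872.

$7,872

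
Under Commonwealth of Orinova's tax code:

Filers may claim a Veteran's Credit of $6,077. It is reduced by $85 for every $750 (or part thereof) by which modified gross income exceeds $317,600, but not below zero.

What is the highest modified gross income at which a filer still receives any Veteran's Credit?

$370,850

After 71 increments the reduction is 71 × $85 = $6,035, leaving $42; one more increment wipes it out. Increment 71 ends at excess 71 × $750 = $53,250, so the highest qualifying income is $317,600 + $53,250 = $370,850.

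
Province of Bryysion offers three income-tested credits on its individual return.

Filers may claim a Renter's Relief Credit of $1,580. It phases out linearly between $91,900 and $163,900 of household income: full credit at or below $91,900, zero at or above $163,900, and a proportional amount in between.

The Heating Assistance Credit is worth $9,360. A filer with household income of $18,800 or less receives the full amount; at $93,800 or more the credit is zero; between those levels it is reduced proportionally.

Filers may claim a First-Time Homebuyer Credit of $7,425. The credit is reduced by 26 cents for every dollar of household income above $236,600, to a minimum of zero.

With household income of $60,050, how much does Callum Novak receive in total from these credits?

$13,217

Renter's Relief Credit: $60,050 is at or below the $91,900 threshold, so the full $1,580 applies.
Heating Assistance Credit: $60,050 is $41,250 into a $75,000 phase-out range, leaving 33,750/75,000 of the credit: $9,360 × 33,750/75,000 = $4,212.
First-Time Homebuyer Credit: $60,050 is at or below the $236,600 threshold, so the full $7,425 applies.
Total: $1,580 + $4,212 + $7,425 = $13,217.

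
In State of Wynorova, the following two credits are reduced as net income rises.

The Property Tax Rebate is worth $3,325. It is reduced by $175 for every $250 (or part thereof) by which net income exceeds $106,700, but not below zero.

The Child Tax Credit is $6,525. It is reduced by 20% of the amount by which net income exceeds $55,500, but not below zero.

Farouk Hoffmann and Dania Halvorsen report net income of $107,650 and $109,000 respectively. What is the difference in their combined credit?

Farouk ($107,650): Property Tax Rebate: income exceeds $106,700 by $950, which is 4 full-or-partial $250 increments; reduction = 4 × $175 = $700, leaving $2,625. Child Tax Credit: 20% of the $52,150 excess over $55,500 is $10,430 ≥ base, so the credit is $0. total $2,625 + $0 = $2,625
Dania ($109,000): Property Tax Rebate: income exceeds $106,700 by $2,300, which is 10 full-or-partial $250 increments; reduction = 10 × $175 = $1,750, leaving $1,575. Child Tax Credit: 20% of the $53,500 excess over $55,500 is $10,700 ≥ base, so the credit is $0. total $1,575 + $0 = $1,575
Difference: |$2,625 − $1,575| = $1,050.

$1,050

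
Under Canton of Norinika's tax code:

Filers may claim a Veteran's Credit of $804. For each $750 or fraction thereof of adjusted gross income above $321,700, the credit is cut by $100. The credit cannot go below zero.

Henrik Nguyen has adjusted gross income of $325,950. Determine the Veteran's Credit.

Veteran's Credit: income exceeds $321,700 by $4,250, which is 6 full-or-partial $750 increments; reduction = 6 × $100 = $600, leaving $204.

$204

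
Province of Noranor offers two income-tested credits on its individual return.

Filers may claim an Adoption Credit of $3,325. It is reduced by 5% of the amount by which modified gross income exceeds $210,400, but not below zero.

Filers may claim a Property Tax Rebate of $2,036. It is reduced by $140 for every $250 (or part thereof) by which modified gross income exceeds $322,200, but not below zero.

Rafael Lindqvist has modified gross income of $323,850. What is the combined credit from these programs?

$1,056

Adoption Credit: 5% of the $113,450 excess over $210,400 is $5,672.50 ≥ base, so the credit is $0.
Property Tax Rebate: income exceeds $322,200 by $1,650, which is 7 full-or-partial $250 increments; reduction = 7 × $140 = $980, leaving $1,056.
Total: $0 + $1,056 = $1,056.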